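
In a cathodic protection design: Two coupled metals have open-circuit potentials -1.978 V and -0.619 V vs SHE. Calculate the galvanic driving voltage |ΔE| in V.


Driving voltage is the absolute potential difference.
|ΔE| = |-1.978 − (-0.619)| = 1.359 V

1.359 V


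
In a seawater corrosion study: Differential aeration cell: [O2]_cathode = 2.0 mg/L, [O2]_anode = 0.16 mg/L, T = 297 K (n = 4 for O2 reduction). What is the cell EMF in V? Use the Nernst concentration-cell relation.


Apply the Nernst concentration-cell relation: E = (RT/nF)*ln(C_cathode/C_anode)
RT/nF = 8.314*297/(4*96485) = 0.00639804 V
ln(2.0/0.16) = 2.52573
E = 0.00639804 * 2.52573 = 0.01616 V

0.01616 V


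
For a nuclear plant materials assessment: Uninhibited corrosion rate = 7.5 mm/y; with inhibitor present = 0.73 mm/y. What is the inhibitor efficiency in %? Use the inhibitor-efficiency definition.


Apply the inhibitor-efficiency definition: IE = (CR_blank − CR_inh)/CR_blank × 100
IE = (7.5 − 0.73) / 7.5 × 100
IE = 6.77 / 7.5 × 100 = 90.3 %

90.3 %


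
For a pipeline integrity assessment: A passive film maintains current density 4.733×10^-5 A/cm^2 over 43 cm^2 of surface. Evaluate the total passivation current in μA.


I = i_pass * A, then convert A → μA (×10^6)
I = 4.733×10^-5 * 43 * 10^6 = 2035.19 μA

2035.19 μA


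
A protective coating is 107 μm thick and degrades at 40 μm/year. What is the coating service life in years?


Service life = thickness / degradation rate
Life = 107 / 40 = 2.7 years

2.7 years


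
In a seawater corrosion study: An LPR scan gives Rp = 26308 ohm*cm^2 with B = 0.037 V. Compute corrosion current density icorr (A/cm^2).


Apply the Stern-Geary relation: icorr = B / Rp
icorr = 0.037 / 26308 = 1.406×10^-6 A/cm^2

1.406×10^-6 A/cm^2


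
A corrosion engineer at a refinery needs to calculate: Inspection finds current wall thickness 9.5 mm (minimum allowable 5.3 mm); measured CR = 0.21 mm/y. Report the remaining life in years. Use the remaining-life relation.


Apply the remaining-life relation: RL = (t_current − t_min) / CR
RL = (9.5 − 5.3) / 0.21 = 4.2 / 0.21 = 20.0 years

20.0 years


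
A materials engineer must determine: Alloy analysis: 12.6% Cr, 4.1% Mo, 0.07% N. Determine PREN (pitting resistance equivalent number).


Apply the PREN formula: PREN = Cr + 3.3*Mo + 16*N
PREN = 12.6 + 3.3*4.1 + 16*0.07
PREN = 12.6 + 13.53 + 1.12 = 27.25

27.25


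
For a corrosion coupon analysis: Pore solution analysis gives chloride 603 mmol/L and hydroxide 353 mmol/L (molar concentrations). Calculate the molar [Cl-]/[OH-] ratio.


Threshold parameter = [Cl-] / [OH-] (molar basis; both in mmol/L, so units cancel)
Ratio = 603 / 353 = 1.71

1.71


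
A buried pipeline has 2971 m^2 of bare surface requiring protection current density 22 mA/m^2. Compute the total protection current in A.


I = area * current density, then convert mA → A (÷1000)
I = 2971 * 22 / 1000 = 65.36 A

65.36 A


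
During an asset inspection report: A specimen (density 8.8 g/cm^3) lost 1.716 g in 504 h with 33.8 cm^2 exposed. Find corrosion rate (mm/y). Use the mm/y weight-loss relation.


Apply the mm/y weight-loss relation: CR = 87600 * W / (D * A * T)
Numerator: 87600 * 1.716 = 150321.6
Denominator: 8.8 * 33.8 * 504 = 149909.76
CR = 150321.6 / 149909.76 = 1.0027 mm/y

1.0027 mm/y


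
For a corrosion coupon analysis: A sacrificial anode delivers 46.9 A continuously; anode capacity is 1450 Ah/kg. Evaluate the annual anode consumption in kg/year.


Annual consumption = current * hours per year / capacity
Rate = 46.9 * 8760 / 1450 = 283.3 kg/year

283.3 kg/year


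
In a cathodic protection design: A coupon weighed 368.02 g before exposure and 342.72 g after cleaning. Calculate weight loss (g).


Weight loss = initial − final
WL = 368.02 − 342.72 = 25.3 g

25.3 g


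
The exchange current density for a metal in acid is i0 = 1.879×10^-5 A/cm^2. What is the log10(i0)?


i0 = 1.879×10^-5 A/cm^2
log10(i0) = -4.726

-4.726


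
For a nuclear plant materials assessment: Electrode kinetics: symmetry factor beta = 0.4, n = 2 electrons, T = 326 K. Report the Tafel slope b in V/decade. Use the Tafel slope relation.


Apply the Tafel slope relation: b = 2.303*R*T/(beta*n*F)
Numerator: 2.303 * 8.314 * 326 = 6241.97
Denominator: 0.4 * 2 * 96485 = 77188.0
b = 6241.97 / 77188.0 = 0.081 V/decade

0.081 V/decade


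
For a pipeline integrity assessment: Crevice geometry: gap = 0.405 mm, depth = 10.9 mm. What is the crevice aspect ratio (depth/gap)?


Aspect ratio = depth / gap
Ratio = 10.9 / 0.405 = 26.9

26.9


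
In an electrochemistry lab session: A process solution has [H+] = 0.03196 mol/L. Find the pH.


pH = −log10[H+]
pH = −log10(0.03196) = 1.5

1.5


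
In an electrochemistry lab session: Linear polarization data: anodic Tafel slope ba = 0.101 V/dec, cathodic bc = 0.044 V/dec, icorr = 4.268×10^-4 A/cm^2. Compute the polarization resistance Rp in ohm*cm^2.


Apply the Stern-Geary equation: Rp = ba*bc / (2.303*icorr*(ba+bc))
ba*bc = 0.101*0.044 = 0.004444
ba+bc = 0.145; 2.303*icorr*(ba+bc) = 2.303*4.268×10^-4*0.145 = 1.4252346×10^-4
Rp = 0.004444 / 1.4252346×10^-4 = 31.18 ohm*cm^2

31.18 ohm*cm^2


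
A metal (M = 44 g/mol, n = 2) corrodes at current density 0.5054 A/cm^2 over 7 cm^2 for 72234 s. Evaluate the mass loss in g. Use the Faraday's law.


Apply Faraday's law: m = i*A*t*M / (n*F)
Total charge passed Q = i*A*t = 0.5054*7*72234 = 255549.4452 C
m = Q*M/(n*F) = 255549.4452*44/(2*96485) = 58.26903 g

58.26903 g


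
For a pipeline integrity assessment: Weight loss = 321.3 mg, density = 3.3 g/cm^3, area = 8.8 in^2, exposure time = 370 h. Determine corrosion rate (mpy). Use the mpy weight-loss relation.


Apply the mpy weight-loss relation: CR = 534 * W / (D * A * T)
Numerator: 534 * 321.3 = 171574.2
Denominator: 3.3 * 8.8 * 370 = 10744.8
CR = 171574.2 / 10744.8 = 15.968 mpy

15.968 mpy


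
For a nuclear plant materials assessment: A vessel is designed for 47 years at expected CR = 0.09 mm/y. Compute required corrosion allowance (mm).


Corrosion allowance = CR × design life
CA = 0.09 * 47 = 4.23 mm

4.23 mm


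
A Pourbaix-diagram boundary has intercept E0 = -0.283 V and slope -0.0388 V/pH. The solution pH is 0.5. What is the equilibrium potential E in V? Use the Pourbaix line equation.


Apply the Pourbaix line equation: E = E0 + slope*pH
E = -0.283 + (-0.0388)*0.5 = -0.283 + (-0.0194) = -0.3024 V
Rounded to 3 decimal places: E = -0.302 V

-0.302 V


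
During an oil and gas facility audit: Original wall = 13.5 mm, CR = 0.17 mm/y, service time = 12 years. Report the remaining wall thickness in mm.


Remaining wall = original − CR × time
t = 13.5 − 0.17*12 = 13.5 − 2.04 = 11.46 mm

11.46 mm


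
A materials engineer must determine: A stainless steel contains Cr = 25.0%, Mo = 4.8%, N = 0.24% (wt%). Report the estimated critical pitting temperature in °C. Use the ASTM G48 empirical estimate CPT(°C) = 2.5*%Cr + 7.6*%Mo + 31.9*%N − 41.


Apply the ASTM G48 empirical CPT estimate: CPT(°C) = 2.5*%Cr + 7.6*%Mo + 31.9*%N − 41
2.5*25.0 = 62.5; 7.6*4.8 = 36.48; 31.9*0.24 = 7.656
CPT = 62.5 + 36.48 + 7.656 − 41 = 65.636 °C
Rounded to 0.1 °C: CPT ≈ 65.6 °C

65.6 °C


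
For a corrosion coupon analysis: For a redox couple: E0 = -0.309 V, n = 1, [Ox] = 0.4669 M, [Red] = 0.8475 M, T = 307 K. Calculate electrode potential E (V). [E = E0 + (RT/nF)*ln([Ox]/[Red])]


Apply the Nernst equation: E = E0 + (RT/nF)*ln([Ox]/[Red])
Step 1: RT/nF = 8.314*307/(1*96485) = 0.02645383 V
Step 2: [Ox]/[Red] = 0.4669/0.8475 = 0.550914
Step 3: ln(0.550914) = -0.596177
Step 4: correction = 0.02645383 * -0.596177 = -0.016 V
E = -0.309 + -0.016 = -0.325 V

-0.325 V


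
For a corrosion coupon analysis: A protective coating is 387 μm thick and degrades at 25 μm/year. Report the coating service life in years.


Service life = thickness / degradation rate
Life = 387 / 25 = 15.5 years

15.5 years


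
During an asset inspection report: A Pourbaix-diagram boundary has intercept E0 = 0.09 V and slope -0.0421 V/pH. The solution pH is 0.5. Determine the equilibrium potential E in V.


Apply the Pourbaix line equation: E = E0 + slope*pH
E = 0.09 + (-0.0421)*0.5 = 0.09 + (-0.02105) = 0.06895 V
Rounded to 3 decimal places: E = 0.069 V

0.069 V


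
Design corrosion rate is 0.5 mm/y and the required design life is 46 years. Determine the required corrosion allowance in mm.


Corrosion allowance = CR × design life
CA = 0.5 * 46 = 23.0 mm

23.0 mm


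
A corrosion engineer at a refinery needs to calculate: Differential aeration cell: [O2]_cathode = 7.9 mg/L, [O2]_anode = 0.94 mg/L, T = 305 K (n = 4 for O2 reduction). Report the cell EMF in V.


Apply the Nernst concentration-cell relation: E = (RT/nF)*ln(C_cathode/C_anode)
RT/nF = 8.314*305/(4*96485) = 0.00657037 V
ln(7.9/0.94) = 2.12874
E = 0.00657037 * 2.12874 = 0.01399 V

0.01399 V


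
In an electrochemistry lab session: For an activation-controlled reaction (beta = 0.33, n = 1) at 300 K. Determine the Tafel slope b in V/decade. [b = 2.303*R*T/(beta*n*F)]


Apply the Tafel slope relation: b = 2.303*R*T/(beta*n*F)
Numerator: 2.303 * 8.314 * 300 = 5744.14
Denominator: 0.33 * 1 * 96485 = 31840.05
b = 5744.14 / 31840.05 = 0.1804 V/decade

0.1804 V/decade


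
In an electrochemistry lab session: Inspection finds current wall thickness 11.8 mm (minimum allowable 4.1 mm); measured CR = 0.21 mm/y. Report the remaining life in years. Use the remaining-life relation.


Apply the remaining-life relation: RL = (t_current − t_min) / CR
RL = (11.8 − 4.1) / 0.21 = 7.7 / 0.21 = 36.7 years

36.7 years


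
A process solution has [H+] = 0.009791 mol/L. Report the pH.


pH = −log10[H+]
pH = −log10(0.009791) = 2.01

2.01


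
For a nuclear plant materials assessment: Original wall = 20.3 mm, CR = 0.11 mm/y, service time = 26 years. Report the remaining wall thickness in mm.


Remaining wall = original − CR × time
t = 20.3 − 0.11*26 = 20.3 − 2.86 = 17.44 mm

17.44 mm


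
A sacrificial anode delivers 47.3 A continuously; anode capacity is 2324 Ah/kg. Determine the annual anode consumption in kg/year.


Annual consumption = current * hours per year / capacity
Rate = 47.3 * 8760 / 2324 = 178.3 kg/year

178.3 kg/year


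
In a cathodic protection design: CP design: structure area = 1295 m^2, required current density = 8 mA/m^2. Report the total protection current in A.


I = area * current density, then convert mA → A (÷1000)
I = 1295 * 8 / 1000 = 10.36 A

10.36 A


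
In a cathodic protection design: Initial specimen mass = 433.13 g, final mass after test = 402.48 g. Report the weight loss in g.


Weight loss = initial − final
WL = 433.13 − 402.48 = 30.65 g

30.65 g


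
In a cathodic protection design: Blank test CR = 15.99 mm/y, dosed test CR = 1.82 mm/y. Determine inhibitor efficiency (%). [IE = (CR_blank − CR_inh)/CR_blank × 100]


Apply the inhibitor-efficiency definition: IE = (CR_blank − CR_inh)/CR_blank × 100
IE = (15.99 − 1.82) / 15.99 × 100
IE = 14.17 / 15.99 × 100 = 88.6 %

88.6 %


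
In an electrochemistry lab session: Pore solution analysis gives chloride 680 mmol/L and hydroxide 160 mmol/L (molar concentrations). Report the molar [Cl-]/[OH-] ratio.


Threshold parameter = [Cl-] / [OH-] (molar basis; both in mmol/L, so units cancel)
Ratio = 680 / 160 = 4.25

4.25


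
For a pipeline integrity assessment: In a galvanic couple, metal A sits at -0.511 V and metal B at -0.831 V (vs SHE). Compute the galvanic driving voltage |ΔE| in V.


Driving voltage is the absolute potential difference.
|ΔE| = |-0.511 − (-0.831)| = 0.32 V

0.32 V


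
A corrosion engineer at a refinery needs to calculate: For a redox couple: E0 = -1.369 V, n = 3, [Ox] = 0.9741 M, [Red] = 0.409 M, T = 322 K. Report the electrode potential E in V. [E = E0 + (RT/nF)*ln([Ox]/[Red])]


Apply the Nernst equation: E = E0 + (RT/nF)*ln([Ox]/[Red])
Step 1: RT/nF = 8.314*322/(3*96485) = 0.00924879 V
Step 2: [Ox]/[Red] = 0.9741/0.409 = 2.381663
Step 3: ln(2.381663) = 0.867799
Step 4: correction = 0.00924879 * 0.867799 = 0.008 V
E = -1.369 + 0.008 = -1.361 V

-1.361 V


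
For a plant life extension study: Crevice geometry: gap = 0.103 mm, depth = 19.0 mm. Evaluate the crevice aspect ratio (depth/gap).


Aspect ratio = depth / gap
Ratio = 19.0 / 0.103 = 184.5

184.5


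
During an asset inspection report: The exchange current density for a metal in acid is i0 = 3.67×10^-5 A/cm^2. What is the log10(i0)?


i0 = 3.67×10^-5 A/cm^2
log10(i0) = -4.435

-4.435


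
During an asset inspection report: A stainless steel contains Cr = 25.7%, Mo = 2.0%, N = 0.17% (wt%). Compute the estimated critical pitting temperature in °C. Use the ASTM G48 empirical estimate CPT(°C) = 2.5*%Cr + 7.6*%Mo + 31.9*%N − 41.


Apply the ASTM G48 empirical CPT estimate: CPT(°C) = 2.5*%Cr + 7.6*%Mo + 31.9*%N − 41
2.5*25.7 = 64.25; 7.6*2.0 = 15.2; 31.9*0.17 = 5.423
CPT = 64.25 + 15.2 + 5.423 − 41 = 43.873 °C
Rounded to 0.1 °C: CPT ≈ 43.9 °C

43.9 °C


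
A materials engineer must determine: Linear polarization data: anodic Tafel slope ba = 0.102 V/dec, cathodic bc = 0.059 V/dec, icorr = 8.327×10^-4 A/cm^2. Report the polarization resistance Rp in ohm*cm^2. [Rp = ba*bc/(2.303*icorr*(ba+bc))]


Apply the Stern-Geary equation: Rp = ba*bc / (2.303*icorr*(ba+bc))
ba*bc = 0.102*0.059 = 0.006018
ba+bc = 0.161; 2.303*icorr*(ba+bc) = 2.303*8.327×10^-4*0.161 = 3.08751×10^-4
Rp = 0.006018 / 3.08751×10^-4 = 19.49 ohm*cm^2

19.49 ohm*cm^2


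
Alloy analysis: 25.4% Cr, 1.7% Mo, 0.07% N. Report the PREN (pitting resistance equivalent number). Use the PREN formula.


Apply the PREN formula: PREN = Cr + 3.3*Mo + 16*N
PREN = 25.4 + 3.3*1.7 + 16*0.07
PREN = 25.4 + 5.61 + 1.12 = 32.13

32.13


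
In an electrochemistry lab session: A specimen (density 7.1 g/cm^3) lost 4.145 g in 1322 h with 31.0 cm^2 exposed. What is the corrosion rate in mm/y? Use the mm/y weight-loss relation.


Apply the mm/y weight-loss relation: CR = 87600 * W / (D * A * T)
Numerator: 87600 * 4.145 = 363102.0
Denominator: 7.1 * 31.0 * 1322 = 290972.2
CR = 363102.0 / 290972.2 = 1.247892 mm/y

1.247892 mm/y


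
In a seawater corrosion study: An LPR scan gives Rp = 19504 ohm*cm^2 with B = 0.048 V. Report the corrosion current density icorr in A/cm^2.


Apply the Stern-Geary relation: icorr = B / Rp
icorr = 0.048 / 19504 = 2.461×10^-6 A/cm^2

2.461×10^-6 A/cm^2


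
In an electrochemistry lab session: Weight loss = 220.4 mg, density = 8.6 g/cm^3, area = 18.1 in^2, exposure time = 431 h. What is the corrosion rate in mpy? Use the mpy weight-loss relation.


Apply the mpy weight-loss relation: CR = 534 * W / (D * A * T)
Numerator: 534 * 220.4 = 117693.6
Denominator: 8.6 * 18.1 * 431 = 67089.46
CR = 117693.6 / 67089.46 = 1.75428 mpy

1.75428 mpy


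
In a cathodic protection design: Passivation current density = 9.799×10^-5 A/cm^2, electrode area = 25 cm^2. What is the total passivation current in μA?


I = i_pass * A, then convert A → μA (×10^6)
I = 9.799×10^-5 * 25 * 10^6 = 2449.75 μA

2449.75 μA


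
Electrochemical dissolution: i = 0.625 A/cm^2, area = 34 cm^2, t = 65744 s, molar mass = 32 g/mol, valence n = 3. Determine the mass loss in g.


Apply Faraday's law: m = i*A*t*M / (n*F)
Total charge passed Q = i*A*t = 0.625*34*65744 = 1397060 C
m = Q*M/(n*F) = 1397060*32/(3*96485) = 154.4486 g

154.4486 g


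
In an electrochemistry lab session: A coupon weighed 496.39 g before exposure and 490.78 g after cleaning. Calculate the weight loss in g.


Weight loss = initial − final
WL = 496.39 − 490.78 = 5.61 g

5.61 g


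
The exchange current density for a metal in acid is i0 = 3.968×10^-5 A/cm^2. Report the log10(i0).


i0 = 3.968×10^-5 A/cm^2
log10(i0) = -4.401

-4.401


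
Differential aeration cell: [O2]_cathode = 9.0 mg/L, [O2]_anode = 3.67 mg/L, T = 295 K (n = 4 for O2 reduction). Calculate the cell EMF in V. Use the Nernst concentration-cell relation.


Apply the Nernst concentration-cell relation: E = (RT/nF)*ln(C_cathode/C_anode)
RT/nF = 8.314*295/(4*96485) = 0.00635495 V
ln(9.0/3.67) = 0.89703
E = 0.00635495 * 0.89703 = 0.0057 V

0.0057 V


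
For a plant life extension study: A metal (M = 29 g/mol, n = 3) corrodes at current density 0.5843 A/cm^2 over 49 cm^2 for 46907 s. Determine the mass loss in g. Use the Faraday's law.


Apply Faraday's law: m = i*A*t*M / (n*F)
Total charge passed Q = i*A*t = 0.5843*49*46907 = 1342980.2449 C
m = Q*M/(n*F) = 1342980.2449*29/(3*96485) = 134.551 g

134.551 g


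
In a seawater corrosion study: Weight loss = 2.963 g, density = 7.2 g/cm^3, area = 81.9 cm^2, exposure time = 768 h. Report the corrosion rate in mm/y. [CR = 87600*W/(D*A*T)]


Apply the mm/y weight-loss relation: CR = 87600 * W / (D * A * T)
Numerator: 87600 * 2.963 = 259558.8
Denominator: 7.2 * 81.9 * 768 = 452874.24
CR = 259558.8 / 452874.24 = 0.573137 mm/y

0.573137 mm/y


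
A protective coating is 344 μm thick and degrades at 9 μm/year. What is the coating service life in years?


Service life = thickness / degradation rate
Life = 344 / 9 = 38.2 years

38.2 years


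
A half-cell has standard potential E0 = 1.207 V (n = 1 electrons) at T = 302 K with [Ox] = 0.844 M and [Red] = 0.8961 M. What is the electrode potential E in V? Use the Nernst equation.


Apply the Nernst equation: E = E0 + (RT/nF)*ln([Ox]/[Red])
Step 1: RT/nF = 8.314*302/(1*96485) = 0.02602299 V
Step 2: [Ox]/[Red] = 0.844/0.8961 = 0.941859
Step 3: ln(0.941859) = -0.0599
Step 4: correction = 0.02602299 * -0.0599 = -0.0016 V
E = 1.207 + -0.0016 = 1.2054 V

1.2054 V


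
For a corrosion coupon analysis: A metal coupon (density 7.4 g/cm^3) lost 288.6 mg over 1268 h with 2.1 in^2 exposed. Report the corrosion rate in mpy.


Apply the mpy weight-loss relation: CR = 534 * W / (D * A * T)
Numerator: 534 * 288.6 = 154112.4
Denominator: 7.4 * 2.1 * 1268 = 19704.72
CR = 154112.4 / 19704.72 = 7.82109 mpy

7.82109 mpy


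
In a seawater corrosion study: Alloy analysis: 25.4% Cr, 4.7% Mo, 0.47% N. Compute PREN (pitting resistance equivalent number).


Apply the PREN formula: PREN = Cr + 3.3*Mo + 16*N
PREN = 25.4 + 3.3*4.7 + 16*0.47
PREN = 25.4 + 15.51 + 7.52 = 48.43

48.43


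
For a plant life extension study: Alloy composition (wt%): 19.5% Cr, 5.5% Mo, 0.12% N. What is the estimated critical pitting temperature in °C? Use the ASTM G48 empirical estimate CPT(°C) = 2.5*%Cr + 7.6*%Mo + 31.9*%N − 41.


Apply the ASTM G48 empirical CPT estimate: CPT(°C) = 2.5*%Cr + 7.6*%Mo + 31.9*%N − 41
2.5*19.5 = 48.75; 7.6*5.5 = 41.8; 31.9*0.12 = 3.828
CPT = 48.75 + 41.8 + 3.828 − 41 = 53.378 °C
Rounded to 0.1 °C: CPT ≈ 53.4 °C

53.4 °C


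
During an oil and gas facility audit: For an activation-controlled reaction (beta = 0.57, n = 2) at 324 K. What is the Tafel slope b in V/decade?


Apply the Tafel slope relation: b = 2.303*R*T/(beta*n*F)
Numerator: 2.303 * 8.314 * 324 = 6203.67
Denominator: 0.57 * 2 * 96485 = 109992.9
b = 6203.67 / 109992.9 = 0.0564 V/decade

0.0564 V/decade


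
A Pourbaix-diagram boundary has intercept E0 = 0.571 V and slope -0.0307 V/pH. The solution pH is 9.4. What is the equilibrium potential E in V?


Apply the Pourbaix line equation: E = E0 + slope*pH
E = 0.571 + (-0.0307)*9.4 = 0.571 + (-0.28858) = 0.28242 V
Rounded to 3 decimal places: E = 0.282 V

0.282 V


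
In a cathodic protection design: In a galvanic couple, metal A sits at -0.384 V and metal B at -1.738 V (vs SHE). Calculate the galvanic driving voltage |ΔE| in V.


Driving voltage is the absolute potential difference.
|ΔE| = |-0.384 − (-1.738)| = 1.354 V

1.354 V


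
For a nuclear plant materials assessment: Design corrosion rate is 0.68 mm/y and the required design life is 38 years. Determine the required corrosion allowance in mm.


Corrosion allowance = CR × design life
CA = 0.68 * 38 = 25.84 mm

25.84 mm


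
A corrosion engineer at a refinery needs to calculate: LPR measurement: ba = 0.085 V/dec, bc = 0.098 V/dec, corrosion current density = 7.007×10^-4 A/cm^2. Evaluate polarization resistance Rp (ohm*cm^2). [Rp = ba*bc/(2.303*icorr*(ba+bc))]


Apply the Stern-Geary equation: Rp = ba*bc / (2.303*icorr*(ba+bc))
ba*bc = 0.085*0.098 = 0.00833
ba+bc = 0.183; 2.303*icorr*(ba+bc) = 2.303*7.007×10^-4*0.183 = 2.9530931×10^-4
Rp = 0.00833 / 2.9530931×10^-4 = 28.21 ohm*cm^2

28.21 ohm*cm^2


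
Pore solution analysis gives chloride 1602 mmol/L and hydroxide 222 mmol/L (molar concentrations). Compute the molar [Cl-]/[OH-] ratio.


Threshold parameter = [Cl-] / [OH-] (molar basis; both in mmol/L, so units cancel)
Ratio = 1602 / 222 = 7.22

7.22


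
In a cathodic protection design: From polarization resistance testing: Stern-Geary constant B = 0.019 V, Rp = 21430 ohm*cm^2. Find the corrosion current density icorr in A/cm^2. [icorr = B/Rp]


Apply the Stern-Geary relation: icorr = B / Rp
icorr = 0.019 / 21430 = 8.866×10^-7 A/cm^2

8.866×10^-7 A/cm^2


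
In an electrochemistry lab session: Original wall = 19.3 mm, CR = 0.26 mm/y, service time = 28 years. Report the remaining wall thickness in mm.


Remaining wall = original − CR × time
t = 19.3 − 0.26*28 = 19.3 − 7.28 = 12.02 mm

12.02 mm


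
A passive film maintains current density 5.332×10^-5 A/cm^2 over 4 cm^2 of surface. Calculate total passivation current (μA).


I = i_pass * A, then convert A → μA (×10^6)
I = 5.332×10^-5 * 4 * 10^6 = 213.28 μA

213.28 μA


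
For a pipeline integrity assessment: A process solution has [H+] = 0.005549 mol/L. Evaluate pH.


pH = −log10[H+]
pH = −log10(0.005549) = 2.26

2.26


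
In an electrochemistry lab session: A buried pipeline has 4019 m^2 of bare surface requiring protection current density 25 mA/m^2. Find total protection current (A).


I = area * current density, then convert mA → A (÷1000)
I = 4019 * 25 / 1000 = 100.48 A

100.48 A


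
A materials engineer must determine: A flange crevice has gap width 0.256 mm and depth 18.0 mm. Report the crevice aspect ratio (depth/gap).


Aspect ratio = depth / gap
Ratio = 18.0 / 0.256 = 70.3

70.3


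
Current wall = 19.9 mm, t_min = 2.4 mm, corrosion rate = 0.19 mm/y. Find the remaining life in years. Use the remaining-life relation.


Apply the remaining-life relation: RL = (t_current − t_min) / CR
RL = (19.9 − 2.4) / 0.19 = 17.5 / 0.19 = 92.1 years

92.1 years


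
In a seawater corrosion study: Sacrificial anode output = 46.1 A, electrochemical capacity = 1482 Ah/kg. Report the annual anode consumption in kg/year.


Annual consumption = current * hours per year / capacity
Rate = 46.1 * 8760 / 1482 = 272.5 kg/year

272.5 kg/year


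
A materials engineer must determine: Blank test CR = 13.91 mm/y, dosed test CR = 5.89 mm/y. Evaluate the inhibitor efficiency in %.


Apply the inhibitor-efficiency definition: IE = (CR_blank − CR_inh)/CR_blank × 100
IE = (13.91 − 5.89) / 13.91 × 100
IE = 8.02 / 13.91 × 100 = 57.7 %

57.7 %


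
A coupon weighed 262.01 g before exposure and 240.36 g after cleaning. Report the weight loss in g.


Weight loss = initial − final
WL = 262.01 − 240.36 = 21.65 g

21.65 g


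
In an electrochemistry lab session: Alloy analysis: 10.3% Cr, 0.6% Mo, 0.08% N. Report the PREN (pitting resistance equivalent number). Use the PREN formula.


Apply the PREN formula: PREN = Cr + 3.3*Mo + 16*N
PREN = 10.3 + 3.3*0.6 + 16*0.08
PREN = 10.3 + 1.98 + 1.28 = 13.56

13.56


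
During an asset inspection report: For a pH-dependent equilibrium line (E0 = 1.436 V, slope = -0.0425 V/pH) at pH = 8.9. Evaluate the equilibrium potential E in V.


Apply the Pourbaix line equation: E = E0 + slope*pH
E = 1.436 + (-0.0425)*8.9 = 1.436 + (-0.37825) = 1.05775 V
Rounded to 3 decimal places: E = 1.058 V

1.058 V


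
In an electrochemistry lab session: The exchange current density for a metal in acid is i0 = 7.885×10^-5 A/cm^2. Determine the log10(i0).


i0 = 7.885×10^-5 A/cm^2
log10(i0) = -4.103

-4.103


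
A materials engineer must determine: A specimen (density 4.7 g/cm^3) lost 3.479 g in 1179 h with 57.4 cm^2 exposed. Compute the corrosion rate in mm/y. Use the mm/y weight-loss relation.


Apply the mm/y weight-loss relation: CR = 87600 * W / (D * A * T)
Numerator: 87600 * 3.479 = 304760.4
Denominator: 4.7 * 57.4 * 1179 = 318070.62
CR = 304760.4 / 318070.62 = 0.958153 mm/y

0.958153 mm/y


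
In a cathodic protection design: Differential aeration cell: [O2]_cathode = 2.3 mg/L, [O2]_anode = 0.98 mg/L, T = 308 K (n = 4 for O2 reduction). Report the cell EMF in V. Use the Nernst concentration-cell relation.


Apply the Nernst concentration-cell relation: E = (RT/nF)*ln(C_cathode/C_anode)
RT/nF = 8.314*308/(4*96485) = 0.006635 V
ln(2.3/0.98) = 0.85311
E = 0.006635 * 0.85311 = 0.00566 V

0.00566 V


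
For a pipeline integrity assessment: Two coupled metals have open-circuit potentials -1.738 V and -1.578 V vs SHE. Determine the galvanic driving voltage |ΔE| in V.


Driving voltage is the absolute potential difference.
|ΔE| = |-1.738 − (-1.578)| = 0.16 V

0.16 V


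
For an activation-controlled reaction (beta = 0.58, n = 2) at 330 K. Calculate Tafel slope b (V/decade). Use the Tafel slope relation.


Apply the Tafel slope relation: b = 2.303*R*T/(beta*n*F)
Numerator: 2.303 * 8.314 * 330 = 6318.56
Denominator: 0.58 * 2 * 96485 = 111922.6
b = 6318.56 / 111922.6 = 0.056 V/decade

0.056 V/decade


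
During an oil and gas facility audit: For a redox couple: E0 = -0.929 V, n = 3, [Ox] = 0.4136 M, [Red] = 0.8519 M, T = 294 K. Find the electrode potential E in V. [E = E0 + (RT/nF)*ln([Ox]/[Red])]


Apply the Nernst equation: E = E0 + (RT/nF)*ln([Ox]/[Red])
Step 1: RT/nF = 8.314*294/(3*96485) = 0.00844455 V
Step 2: [Ox]/[Red] = 0.4136/0.8519 = 0.485503
Step 3: ln(0.485503) = -0.72257
Step 4: correction = 0.00844455 * -0.72257 = -0.0061 V
E = -0.929 + -0.0061 = -0.9351 V

-0.9351 V


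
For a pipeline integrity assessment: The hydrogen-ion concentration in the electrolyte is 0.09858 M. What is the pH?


pH = −log10[H+]
pH = −log10(0.09858) = 1.01

1.01


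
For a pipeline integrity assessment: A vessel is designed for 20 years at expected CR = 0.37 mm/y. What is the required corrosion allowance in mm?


Corrosion allowance = CR × design life
CA = 0.37 * 20 = 7.4 mm

7.4 mm


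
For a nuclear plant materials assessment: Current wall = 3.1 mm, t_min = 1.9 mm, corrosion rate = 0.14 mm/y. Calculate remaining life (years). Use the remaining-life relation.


Apply the remaining-life relation: RL = (t_current − t_min) / CR
RL = (3.1 − 1.9) / 0.14 = 1.2 / 0.14 = 8.6 years

8.6 years


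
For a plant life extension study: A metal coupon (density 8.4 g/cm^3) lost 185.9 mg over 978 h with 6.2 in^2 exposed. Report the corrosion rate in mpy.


Apply the mpy weight-loss relation: CR = 534 * W / (D * A * T)
Numerator: 534 * 185.9 = 99270.6
Denominator: 8.4 * 6.2 * 978 = 50934.24
CR = 99270.6 / 50934.24 = 1.949 mpy

1.949 mpy


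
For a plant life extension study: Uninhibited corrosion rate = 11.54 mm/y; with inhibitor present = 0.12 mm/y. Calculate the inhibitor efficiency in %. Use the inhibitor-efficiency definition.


Apply the inhibitor-efficiency definition: IE = (CR_blank − CR_inh)/CR_blank × 100
IE = (11.54 − 0.12) / 11.54 × 100
IE = 11.42 / 11.54 × 100 = 99.0 %

99.0 %


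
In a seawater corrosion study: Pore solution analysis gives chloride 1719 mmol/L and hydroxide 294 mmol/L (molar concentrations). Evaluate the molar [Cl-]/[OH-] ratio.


Threshold parameter = [Cl-] / [OH-] (molar basis; both in mmol/L, so units cancel)
Ratio = 1719 / 294 = 5.85

5.85


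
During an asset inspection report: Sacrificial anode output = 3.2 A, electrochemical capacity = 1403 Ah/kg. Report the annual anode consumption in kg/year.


Annual consumption = current * hours per year / capacity
Rate = 3.2 * 8760 / 1403 = 20.0 kg/year

20.0 kg/year


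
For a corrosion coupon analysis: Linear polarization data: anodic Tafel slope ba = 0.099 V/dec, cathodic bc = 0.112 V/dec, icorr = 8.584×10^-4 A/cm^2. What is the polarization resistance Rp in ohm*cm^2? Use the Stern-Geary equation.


Apply the Stern-Geary equation: Rp = ba*bc / (2.303*icorr*(ba+bc))
ba*bc = 0.099*0.112 = 0.011088
ba+bc = 0.211; 2.303*icorr*(ba+bc) = 2.303*8.584×10^-4*0.211 = 4.1712489×10^-4
Rp = 0.011088 / 4.1712489×10^-4 = 26.6 ohm*cm^2

26.6 ohm*cm^2


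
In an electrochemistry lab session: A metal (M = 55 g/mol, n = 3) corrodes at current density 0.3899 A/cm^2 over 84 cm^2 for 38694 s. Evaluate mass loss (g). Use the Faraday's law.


Apply Faraday's law: m = i*A*t*M / (n*F)
Total charge passed Q = i*A*t = 0.3899*84*38694 = 1267290.4104 C
m = Q*M/(n*F) = 1267290.4104*55/(3*96485) = 240.8007 g

240.8007 g


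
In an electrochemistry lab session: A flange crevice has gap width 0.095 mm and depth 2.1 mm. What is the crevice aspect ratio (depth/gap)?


Aspect ratio = depth / gap
Ratio = 2.1 / 0.095 = 22.1

22.1


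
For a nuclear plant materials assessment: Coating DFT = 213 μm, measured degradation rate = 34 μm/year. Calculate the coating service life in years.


Service life = thickness / degradation rate
Life = 213 / 34 = 6.3 years

6.3 years


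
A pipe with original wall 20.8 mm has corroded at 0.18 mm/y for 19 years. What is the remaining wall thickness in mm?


Remaining wall = original − CR × time
t = 20.8 − 0.18*19 = 20.8 − 3.42 = 17.38 mm

17.38 mm


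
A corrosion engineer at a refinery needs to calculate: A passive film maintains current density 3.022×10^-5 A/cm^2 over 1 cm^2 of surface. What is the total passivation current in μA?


I = i_pass * A, then convert A → μA (×10^6)
I = 3.022×10^-5 * 1 * 10^6 = 30.22 μA

30.22 μA


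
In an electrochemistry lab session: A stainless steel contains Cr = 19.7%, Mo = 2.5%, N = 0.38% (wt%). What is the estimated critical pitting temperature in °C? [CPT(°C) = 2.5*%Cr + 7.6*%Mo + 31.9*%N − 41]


Apply the ASTM G48 empirical CPT estimate: CPT(°C) = 2.5*%Cr + 7.6*%Mo + 31.9*%N − 41
2.5*19.7 = 49.25; 7.6*2.5 = 19; 31.9*0.38 = 12.122
CPT = 49.25 + 19 + 12.122 − 41 = 39.372 °C
Rounded to 0.1 °C: CPT ≈ 39.4 °C

39.4 °C


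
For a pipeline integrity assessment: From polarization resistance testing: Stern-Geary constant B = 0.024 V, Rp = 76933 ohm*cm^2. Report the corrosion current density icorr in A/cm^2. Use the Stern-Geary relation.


Apply the Stern-Geary relation: icorr = B / Rp
icorr = 0.024 / 76933 = 3.12×10^-7 A/cm^2

3.12×10^-7 A/cm^2


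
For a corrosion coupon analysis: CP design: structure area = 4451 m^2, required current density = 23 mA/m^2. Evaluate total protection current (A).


I = area * current density, then convert mA → A (÷1000)
I = 4451 * 23 / 1000 = 102.37 A

102.37 A


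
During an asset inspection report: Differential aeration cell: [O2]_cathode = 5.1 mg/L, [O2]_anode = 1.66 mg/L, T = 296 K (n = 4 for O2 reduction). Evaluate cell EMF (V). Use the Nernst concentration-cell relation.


Apply the Nernst concentration-cell relation: E = (RT/nF)*ln(C_cathode/C_anode)
RT/nF = 8.314*296/(4*96485) = 0.00637649 V
ln(5.1/1.66) = 1.12242
E = 0.00637649 * 1.12242 = 0.00716 V

0.00716 V


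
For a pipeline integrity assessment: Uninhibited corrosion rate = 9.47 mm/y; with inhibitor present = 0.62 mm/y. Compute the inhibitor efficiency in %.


Apply the inhibitor-efficiency definition: IE = (CR_blank − CR_inh)/CR_blank × 100
IE = (9.47 − 0.62) / 9.47 × 100
IE = 8.85 / 9.47 × 100 = 93.5 %

93.5 %


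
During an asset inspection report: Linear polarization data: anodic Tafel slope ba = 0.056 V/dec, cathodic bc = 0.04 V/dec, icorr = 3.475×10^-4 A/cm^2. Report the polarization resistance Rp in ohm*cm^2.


Apply the Stern-Geary equation: Rp = ba*bc / (2.303*icorr*(ba+bc))
ba*bc = 0.056*0.04 = 0.00224
ba+bc = 0.096; 2.303*icorr*(ba+bc) = 2.303*3.475×10^-4*0.096 = 7.682808×10^-5
Rp = 0.00224 / 7.682808×10^-5 = 29.16 ohm*cm^2

29.16 ohm*cm^2


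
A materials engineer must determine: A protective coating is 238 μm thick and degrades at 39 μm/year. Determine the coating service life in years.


Service life = thickness / degradation rate
Life = 238 / 39 = 6.1 years

6.1 years


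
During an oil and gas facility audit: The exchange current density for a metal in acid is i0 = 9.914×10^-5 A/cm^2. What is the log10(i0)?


i0 = 9.914×10^-5 A/cm^2
log10(i0) = -4.004

-4.004


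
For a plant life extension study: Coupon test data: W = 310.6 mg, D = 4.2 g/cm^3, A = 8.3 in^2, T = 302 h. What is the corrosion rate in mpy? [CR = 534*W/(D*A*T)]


Apply the mpy weight-loss relation: CR = 534 * W / (D * A * T)
Numerator: 534 * 310.6 = 165860.4
Denominator: 4.2 * 8.3 * 302 = 10527.72
CR = 165860.4 / 10527.72 = 15.7546 mpy

15.7546 mpy


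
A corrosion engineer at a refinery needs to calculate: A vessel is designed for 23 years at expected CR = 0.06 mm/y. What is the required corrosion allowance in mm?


Corrosion allowance = CR × design life
CA = 0.06 * 23 = 1.38 mm

1.38 mm


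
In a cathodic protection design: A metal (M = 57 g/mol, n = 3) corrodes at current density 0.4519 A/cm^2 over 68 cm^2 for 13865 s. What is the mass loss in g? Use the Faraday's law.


Apply Faraday's law: m = i*A*t*M / (n*F)
Total charge passed Q = i*A*t = 0.4519*68*13865 = 426060.358 C
m = Q*M/(n*F) = 426060.358*57/(3*96485) = 83.901 g

83.901 g


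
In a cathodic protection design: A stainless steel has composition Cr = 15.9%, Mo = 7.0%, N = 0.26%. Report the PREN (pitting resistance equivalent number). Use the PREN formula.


Apply the PREN formula: PREN = Cr + 3.3*Mo + 16*N
PREN = 15.9 + 3.3*7.0 + 16*0.26
PREN = 15.9 + 23.1 + 4.16 = 43.16

43.16


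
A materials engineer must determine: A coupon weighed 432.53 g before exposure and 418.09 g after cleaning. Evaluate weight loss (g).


Weight loss = initial − final
WL = 432.53 − 418.09 = 14.44 g

14.44 g


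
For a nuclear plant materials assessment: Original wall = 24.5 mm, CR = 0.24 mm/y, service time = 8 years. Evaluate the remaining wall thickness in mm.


Remaining wall = original − CR × time
t = 24.5 − 0.24*8 = 24.5 − 1.92 = 22.58 mm

22.58 mm


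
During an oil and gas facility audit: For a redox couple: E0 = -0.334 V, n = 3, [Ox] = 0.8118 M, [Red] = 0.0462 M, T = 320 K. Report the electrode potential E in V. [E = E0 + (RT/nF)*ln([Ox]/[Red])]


Apply the Nernst equation: E = E0 + (RT/nF)*ln([Ox]/[Red])
Step 1: RT/nF = 8.314*320/(3*96485) = 0.00919134 V
Step 2: [Ox]/[Red] = 0.8118/0.0462 = 17.571429
Step 3: ln(17.571429) = 2.866274
Step 4: correction = 0.00919134 * 2.866274 = 0.0263 V
E = -0.334 + 0.0263 = -0.3077 V

-0.3077 V


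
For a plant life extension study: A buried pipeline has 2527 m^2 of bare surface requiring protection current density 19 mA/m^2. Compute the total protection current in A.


I = area * current density, then convert mA → A (÷1000)
I = 2527 * 19 / 1000 = 48.01 A

48.01 A


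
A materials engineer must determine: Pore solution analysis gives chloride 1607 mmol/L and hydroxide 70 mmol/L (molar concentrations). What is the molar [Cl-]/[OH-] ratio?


Threshold parameter = [Cl-] / [OH-] (molar basis; both in mmol/L, so units cancel)
Ratio = 1607 / 70 = 22.96

22.96


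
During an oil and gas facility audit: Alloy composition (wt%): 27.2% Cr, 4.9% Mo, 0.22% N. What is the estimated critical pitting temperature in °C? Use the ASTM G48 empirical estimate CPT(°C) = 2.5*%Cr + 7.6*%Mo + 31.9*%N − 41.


Apply the ASTM G48 empirical CPT estimate: CPT(°C) = 2.5*%Cr + 7.6*%Mo + 31.9*%N − 41
2.5*27.2 = 68; 7.6*4.9 = 37.24; 31.9*0.22 = 7.018
CPT = 68 + 37.24 + 7.018 − 41 = 71.258 °C
Rounded to 0.1 °C: CPT ≈ 71.3 °C

71.3 °C


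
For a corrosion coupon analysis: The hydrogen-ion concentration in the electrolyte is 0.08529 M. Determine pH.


pH = −log10[H+]
pH = −log10(0.08529) = 1.07

1.07


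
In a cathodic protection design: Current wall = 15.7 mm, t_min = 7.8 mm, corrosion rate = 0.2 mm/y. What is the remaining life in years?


Apply the remaining-life relation: RL = (t_current − t_min) / CR
RL = (15.7 − 7.8) / 0.2 = 7.9 / 0.2 = 39.5 years

39.5 years


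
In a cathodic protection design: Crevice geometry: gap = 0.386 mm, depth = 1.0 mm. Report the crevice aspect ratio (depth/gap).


Aspect ratio = depth / gap
Ratio = 1.0 / 0.386 = 2.6

2.6


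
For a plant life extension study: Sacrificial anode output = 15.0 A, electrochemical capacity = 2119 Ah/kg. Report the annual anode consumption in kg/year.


Annual consumption = current * hours per year / capacity
Rate = 15.0 * 8760 / 2119 = 62.0 kg/year

62.0 kg/year


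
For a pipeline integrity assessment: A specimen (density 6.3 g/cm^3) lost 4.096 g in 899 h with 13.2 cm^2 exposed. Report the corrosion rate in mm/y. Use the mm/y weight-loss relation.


Apply the mm/y weight-loss relation: CR = 87600 * W / (D * A * T)
Numerator: 87600 * 4.096 = 358809.6
Denominator: 6.3 * 13.2 * 899 = 74760.84
CR = 358809.6 / 74760.84 = 4.7994 mm/y

4.7994 mm/y


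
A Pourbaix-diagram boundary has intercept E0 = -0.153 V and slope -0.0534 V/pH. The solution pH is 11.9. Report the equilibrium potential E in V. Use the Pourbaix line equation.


Apply the Pourbaix line equation: E = E0 + slope*pH
E = -0.153 + (-0.0534)*11.9 = -0.153 + (-0.63546) = -0.78846 V
Rounded to 4 decimal places: E = -0.7885 V

-0.7885 V


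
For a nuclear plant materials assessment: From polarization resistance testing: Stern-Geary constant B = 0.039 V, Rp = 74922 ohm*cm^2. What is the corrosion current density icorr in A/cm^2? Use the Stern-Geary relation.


Apply the Stern-Geary relation: icorr = B / Rp
icorr = 0.039 / 74922 = 5.205×10^-7 A/cm^2

5.205×10^-7 A/cm^2


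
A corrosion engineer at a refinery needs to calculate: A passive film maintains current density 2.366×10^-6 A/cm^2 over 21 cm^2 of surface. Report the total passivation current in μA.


I = i_pass * A, then convert A → μA (×10^6)
I = 2.366×10^-6 * 21 * 10^6 = 49.69 μA

49.69 μA


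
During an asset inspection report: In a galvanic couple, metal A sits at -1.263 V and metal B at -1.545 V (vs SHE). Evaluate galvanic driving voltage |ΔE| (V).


Driving voltage is the absolute potential difference.
|ΔE| = |-1.263 − (-1.545)| = 0.282 V

0.282 V


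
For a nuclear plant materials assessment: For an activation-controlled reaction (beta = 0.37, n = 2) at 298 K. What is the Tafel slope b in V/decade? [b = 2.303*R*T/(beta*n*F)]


Apply the Tafel slope relation: b = 2.303*R*T/(beta*n*F)
Numerator: 2.303 * 8.314 * 298 = 5705.85
Denominator: 0.37 * 2 * 96485 = 71398.9
b = 5705.85 / 71398.9 = 0.0799 V/decade

0.0799 V/decade


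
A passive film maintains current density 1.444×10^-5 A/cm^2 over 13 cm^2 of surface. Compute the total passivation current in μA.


I = i_pass * A, then convert A → μA (×10^6)
I = 1.444×10^-5 * 13 * 10^6 = 187.72 μA

187.72 μA


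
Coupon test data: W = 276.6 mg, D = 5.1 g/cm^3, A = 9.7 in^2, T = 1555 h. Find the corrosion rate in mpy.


Apply the mpy weight-loss relation: CR = 534 * W / (D * A * T)
Numerator: 534 * 276.6 = 147704.4
Denominator: 5.1 * 9.7 * 1555 = 76925.85
CR = 147704.4 / 76925.85 = 1.9201 mpy

1.9201 mpy


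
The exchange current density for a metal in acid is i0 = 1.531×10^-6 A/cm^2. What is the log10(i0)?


i0 = 1.531×10^-6 A/cm^2
log10(i0) = -5.815

-5.815


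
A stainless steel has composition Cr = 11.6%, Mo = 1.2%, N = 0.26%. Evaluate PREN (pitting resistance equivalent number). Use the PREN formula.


Apply the PREN formula: PREN = Cr + 3.3*Mo + 16*N
PREN = 11.6 + 3.3*1.2 + 16*0.26
PREN = 11.6 + 3.96 + 4.16 = 19.72

19.72
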